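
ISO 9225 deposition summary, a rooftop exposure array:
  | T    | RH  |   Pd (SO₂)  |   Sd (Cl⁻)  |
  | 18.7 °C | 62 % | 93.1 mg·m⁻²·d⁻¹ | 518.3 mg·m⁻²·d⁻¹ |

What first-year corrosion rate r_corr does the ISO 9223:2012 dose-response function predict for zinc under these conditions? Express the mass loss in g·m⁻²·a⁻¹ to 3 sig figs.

r_corr = 41.8 g·m⁻²·a⁻¹

zinc: T>10 °C ⇒ hinge -0.071·(18.7−10) = -0.6177
  SO₂ term: 0.0129·93.1^0.44·exp(0.046·62-0.6177) = 0.8857
  Cl⁻ term: 0.0175·518.3^0.57·exp(0.008·62+0.085·18.7) = 4.967
  sum: 0.8857 + 4.967 → r_corr = 5.852 μm/a
Convert to mass loss: 5.852 μm/a × 7.14 g/cm³ = 41.79 g·m⁻²·a⁻¹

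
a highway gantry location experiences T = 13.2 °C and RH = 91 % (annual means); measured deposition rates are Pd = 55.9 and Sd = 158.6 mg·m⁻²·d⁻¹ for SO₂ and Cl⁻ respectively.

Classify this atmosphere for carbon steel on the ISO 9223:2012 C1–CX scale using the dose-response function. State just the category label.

C5

carbon steel: T>10 °C ⇒ hinge -0.054·(13.2−10) = -0.1728
  sulphur-dioxide contribution → 74.47 μm/a
  chloride contribution → 80.59 μm/a
  total first-year rate 155.1 μm/a
ISO 9223 Table 2 (carbon steel): 80 < 155 ≤ 200 μm/a ⇒ C5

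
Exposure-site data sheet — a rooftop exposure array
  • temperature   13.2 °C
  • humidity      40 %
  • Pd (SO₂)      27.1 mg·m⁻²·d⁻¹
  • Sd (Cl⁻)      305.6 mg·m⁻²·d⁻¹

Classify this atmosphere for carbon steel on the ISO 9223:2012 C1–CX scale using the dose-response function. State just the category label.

carbon steel: f(T) = -0.054·(T−10) [T>10 °C] = -0.1728
  Pd branch = 1.77·Pd^0.52·e^(0.02·RH+f) = 18.43 μm/a
  Cl⁻ term: 0.102·305.6^0.62·exp(0.033·40+0.04·13.2) = 22.49
  r_corr = 18.43 + 22.49 = 40.92 μm/a
40.9 μm/a falls in (25, 50] for carbon steel → category C3

C3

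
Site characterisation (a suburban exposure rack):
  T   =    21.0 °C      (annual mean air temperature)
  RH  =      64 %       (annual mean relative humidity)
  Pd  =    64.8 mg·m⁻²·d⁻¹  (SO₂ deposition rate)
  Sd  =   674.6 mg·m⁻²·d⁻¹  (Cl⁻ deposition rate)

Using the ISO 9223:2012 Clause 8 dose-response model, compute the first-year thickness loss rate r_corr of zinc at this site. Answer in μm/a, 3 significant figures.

r_corr = 7.83 μm/a

zinc: T>10 °C ⇒ hinge -0.071·(21.0−10) = -0.7810
  sulphur-dioxide contribution → 0.7032 μm/a
  chloride contribution → 7.131 μm/a
  ⇒ r_corr(zinc) = 7.834 μm/a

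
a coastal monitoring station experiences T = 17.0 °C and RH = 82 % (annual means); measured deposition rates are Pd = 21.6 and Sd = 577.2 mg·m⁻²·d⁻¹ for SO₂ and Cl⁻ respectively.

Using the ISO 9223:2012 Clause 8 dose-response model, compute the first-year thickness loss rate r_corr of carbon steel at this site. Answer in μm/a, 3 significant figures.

r_corr = 186 μm/a

carbon steel: temperature factor f = -0.054·(7.0) = -0.3780
  sulphur-dioxide contribution → 30.9 μm/a
  chloride contribution → 155.3 μm/a
  total first-year rate 186.2 μm/a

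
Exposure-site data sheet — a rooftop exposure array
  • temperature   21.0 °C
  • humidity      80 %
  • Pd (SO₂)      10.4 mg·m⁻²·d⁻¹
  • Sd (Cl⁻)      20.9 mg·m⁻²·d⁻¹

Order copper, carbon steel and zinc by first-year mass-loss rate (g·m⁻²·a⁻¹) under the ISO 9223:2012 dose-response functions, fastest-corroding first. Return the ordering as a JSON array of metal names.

["carbon steel", "copper", "zinc"]

copper: f(T) = -0.080·(T−10) [T>10 °C] = -0.8800
  Pd branch = 0.0053·Pd^0.26·e^(0.059·RH+f) = 0.4533 μm/a
  Cl⁻ term: 0.01025·20.9^0.27·exp(0.036·80+0.049·21.0) = 1.161
  sum: 0.4533 + 1.161 → r_corr = 1.614 μm/a
  mass loss = 1.614 μm/a × 8.96 g/cm³ = 14.46 g·m⁻²·a⁻¹
carbon steel: temperature factor f = -0.054·(11.0) = -0.5940
  Pd branch = 1.77·Pd^0.52·e^(0.02·RH+f) = 16.36 μm/a
  Cl⁻ term: 0.102·20.9^0.62·exp(0.033·80+0.04·21.0) = 21.8
  sum: 16.36 + 21.8 → r_corr = 38.16 μm/a
  mass loss = 38.16 μm/a × 7.85 g/cm³ = 299.5 g·m⁻²·a⁻¹
zinc: temperature factor f = -0.071·(11.0) = -0.7810
  SO₂ term: 0.0129·10.4^0.44·exp(0.046·80-0.7810) = 0.6563
  Cl⁻ term: 0.0175·20.9^0.57·exp(0.008·80+0.085·21.0) = 1.119
  sum: 0.6563 + 1.119 → r_corr = 1.775 μm/a
  mass loss = 1.775 μm/a × 7.14 g/cm³ = 12.67 g·m⁻²·a⁻¹
Ordering by g·m⁻²·a⁻¹: carbon steel (300) > copper (14.5) > zinc (12.7)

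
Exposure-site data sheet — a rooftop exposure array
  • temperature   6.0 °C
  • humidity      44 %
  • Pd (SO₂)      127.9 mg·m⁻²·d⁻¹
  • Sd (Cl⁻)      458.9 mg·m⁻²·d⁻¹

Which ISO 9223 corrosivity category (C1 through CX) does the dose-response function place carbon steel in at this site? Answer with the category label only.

carbon steel: f(T) = +0.150·(T−10) [T≤10 °C] = -0.6000
  Pd branch = 1.77·Pd^0.52·e^(0.02·RH+f) = 29.18 μm/a
  Cl⁻ term: 0.102·458.9^0.62·exp(0.033·44+0.04·6.0) = 24.76
  r_corr = 29.18 + 24.76 = 53.94 μm/a
53.9 μm/a falls in (50, 80] for carbon steel → category C4

C4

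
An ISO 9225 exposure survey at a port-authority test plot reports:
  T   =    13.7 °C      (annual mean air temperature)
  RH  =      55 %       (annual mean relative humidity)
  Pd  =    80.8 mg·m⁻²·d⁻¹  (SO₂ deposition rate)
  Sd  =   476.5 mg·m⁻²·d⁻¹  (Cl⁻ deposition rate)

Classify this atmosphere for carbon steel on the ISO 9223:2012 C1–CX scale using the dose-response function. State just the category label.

C5

carbon steel: f(T) = -0.054·(T−10) [T>10 °C] = -0.1998
  SO₂ term: 1.77·80.8^0.52·exp(0.02·55-0.1998) = 42.73
  Sd branch = 0.102·Sd^0.62·e^(0.033·RH+0.04·T) = 49.57 μm/a
  r_corr = 42.73 + 49.57 = 92.31 μm/a
92.3 μm/a falls in (80, 200] for carbon steel → category C5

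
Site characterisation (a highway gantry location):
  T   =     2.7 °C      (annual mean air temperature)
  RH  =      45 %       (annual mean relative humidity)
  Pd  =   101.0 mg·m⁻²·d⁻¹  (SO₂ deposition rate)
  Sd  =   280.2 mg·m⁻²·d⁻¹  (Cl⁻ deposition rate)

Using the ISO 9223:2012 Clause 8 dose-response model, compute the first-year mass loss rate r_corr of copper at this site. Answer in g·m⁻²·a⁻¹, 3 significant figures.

copper: temperature factor f = +0.126·(-7.3) = -0.9198
  Pd branch = 0.0053·Pd^0.26·e^(0.059·RH+f) = 0.09977 μm/a
  Cl⁻ term: 0.01025·280.2^0.27·exp(0.036·45+0.049·2.7) = 0.2707
  sum: 0.09977 + 0.2707 → r_corr = 0.3705 μm/a
Convert to mass loss: 0.3705 μm/a × 8.96 g/cm³ = 3.32 g·m⁻²·a⁻¹

r_corr = 3.32 g·m⁻²·a⁻¹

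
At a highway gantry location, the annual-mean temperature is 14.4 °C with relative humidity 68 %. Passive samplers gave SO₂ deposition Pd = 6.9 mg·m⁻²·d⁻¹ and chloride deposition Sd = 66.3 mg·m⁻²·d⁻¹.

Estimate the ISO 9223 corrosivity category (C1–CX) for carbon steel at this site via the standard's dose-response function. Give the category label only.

C3

carbon steel: temperature factor f = -0.054·(4.4) = -0.2376
  sulphur-dioxide contribution → 14.85 μm/a
  chloride contribution → 23.05 μm/a
  total first-year rate 37.9 μm/a
ISO 9223 Table 2 (carbon steel): 25 < 37.9 ≤ 50 μm/a ⇒ C3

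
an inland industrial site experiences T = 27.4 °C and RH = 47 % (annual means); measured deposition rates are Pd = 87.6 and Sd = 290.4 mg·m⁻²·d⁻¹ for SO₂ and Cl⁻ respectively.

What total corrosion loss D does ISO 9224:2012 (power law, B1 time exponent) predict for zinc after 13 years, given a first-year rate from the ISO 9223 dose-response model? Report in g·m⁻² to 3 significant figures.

D(13) = 395 g·m⁻²

zinc: temperature factor f = -0.071·(17.4) = -1.2354
  SO₂ term: 0.0129·87.6^0.44·exp(0.046·47-1.2354) = 0.2332
  Sd branch = 0.0175·Sd^0.57·e^(0.008·RH+0.085·T) = 6.633 μm/a
  sum: 0.2332 + 6.633 → r_corr = 6.866 μm/a
ISO 9224: D(t) = r_corr · t^b with b = 0.813 (zinc, B1)
  D(13) = 6.866 × 13^0.813 = 6.866 × 8.047 = 55.25 μm
  Mass loss = 55.25 μm × 7.14 g/cm³ = 394.5 g·m⁻²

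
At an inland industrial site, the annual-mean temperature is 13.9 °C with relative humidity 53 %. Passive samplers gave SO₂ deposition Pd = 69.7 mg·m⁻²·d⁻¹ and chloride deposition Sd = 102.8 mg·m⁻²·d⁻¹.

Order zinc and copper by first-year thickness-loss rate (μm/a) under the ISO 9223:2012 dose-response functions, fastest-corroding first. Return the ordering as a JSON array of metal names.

zinc: f(T) = -0.071·(T−10) [T>10 °C] = -0.2769
  SO₂ term: 0.0129·69.7^0.44·exp(0.046·53-0.2769) = 0.7247
  Cl⁻ term: 0.0175·102.8^0.57·exp(0.008·53+0.085·13.9) = 1.222
  sum: 0.7247 + 1.222 → r_corr = 1.947 μm/a
copper: T>10 °C ⇒ hinge -0.080·(13.9−10) = -0.3120
  Pd branch = 0.0053·Pd^0.26·e^(0.059·RH+f) = 0.2667 μm/a
  Sd branch = 0.01025·Sd^0.27·e^(0.036·RH+0.049·T) = 0.4769 μm/a
  sum: 0.2667 + 0.4769 → r_corr = 0.7436 μm/a
Ordering by μm/a: zinc (1.95) > copper (0.744)

["zinc", "copper"]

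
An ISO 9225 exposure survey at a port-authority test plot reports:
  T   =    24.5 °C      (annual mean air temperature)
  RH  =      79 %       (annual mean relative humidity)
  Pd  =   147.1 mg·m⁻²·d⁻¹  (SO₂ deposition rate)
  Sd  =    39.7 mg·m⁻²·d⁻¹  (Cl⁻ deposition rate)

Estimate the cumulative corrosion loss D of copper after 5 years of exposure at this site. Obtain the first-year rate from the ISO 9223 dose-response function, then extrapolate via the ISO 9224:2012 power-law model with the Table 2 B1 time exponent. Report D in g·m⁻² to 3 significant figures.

copper: f(T) = -0.080·(T−10) [T>10 °C] = -1.1600
  sulphur-dioxide contribution → 0.6432 μm/a
  chloride contribution → 1.581 μm/a
  total first-year rate 2.224 μm/a
Long-term exponent b (ISO 9224 Table 2, B1) = 0.667
  D(5) = 2.224 × 5^0.667 = 2.224 × 2.926 = 6.507 μm
  Mass loss = 6.507 μm × 8.96 g/cm³ = 58.3 g·m⁻²

D(5) = 58.3 g·m⁻²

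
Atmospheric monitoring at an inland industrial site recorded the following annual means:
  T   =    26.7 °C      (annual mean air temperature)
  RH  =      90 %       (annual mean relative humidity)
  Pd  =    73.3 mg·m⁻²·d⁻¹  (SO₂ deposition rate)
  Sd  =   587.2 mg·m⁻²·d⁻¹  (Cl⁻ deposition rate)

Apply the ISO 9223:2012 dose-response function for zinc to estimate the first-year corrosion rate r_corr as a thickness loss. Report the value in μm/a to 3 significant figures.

zinc: temperature factor f = -0.071·(16.7) = -1.1857
  SO₂ term: 0.0129·73.3^0.44·exp(0.046·90-1.1857) = 1.638
  Sd branch = 0.0175·Sd^0.57·e^(0.008·RH+0.085·T) = 13.17 μm/a
  sum: 1.638 + 13.17 → r_corr = 14.81 μm/a

r_corr = 14.8 μm/a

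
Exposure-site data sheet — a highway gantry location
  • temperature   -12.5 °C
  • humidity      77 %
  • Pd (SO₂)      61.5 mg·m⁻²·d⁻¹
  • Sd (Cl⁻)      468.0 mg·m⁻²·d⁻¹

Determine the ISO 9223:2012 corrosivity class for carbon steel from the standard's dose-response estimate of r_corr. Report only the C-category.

carbon steel: temperature factor f = +0.150·(-22.5) = -3.3750
  sulphur-dioxide contribution → 2.406 μm/a
  chloride contribution → 35.53 μm/a
  ⇒ r_corr(carbon steel) = 37.93 μm/a
37.9 μm/a falls in (25, 50] for carbon steel → category C3

C3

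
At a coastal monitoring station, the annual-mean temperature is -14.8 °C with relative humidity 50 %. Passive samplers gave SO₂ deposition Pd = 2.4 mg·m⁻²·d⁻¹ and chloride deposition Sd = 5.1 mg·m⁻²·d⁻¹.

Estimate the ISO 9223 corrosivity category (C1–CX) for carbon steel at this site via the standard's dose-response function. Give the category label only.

carbon steel: T≤10 °C ⇒ hinge +0.150·(-14.8−10) = -3.7200
  sulphur-dioxide contribution → 0.1838 μm/a
  chloride contribution → 0.8068 μm/a
  total first-year rate 0.9906 μm/a
ISO 9223 Table 2 (carbon steel): 0 < 0.991 ≤ 1.3 μm/a ⇒ C1

C1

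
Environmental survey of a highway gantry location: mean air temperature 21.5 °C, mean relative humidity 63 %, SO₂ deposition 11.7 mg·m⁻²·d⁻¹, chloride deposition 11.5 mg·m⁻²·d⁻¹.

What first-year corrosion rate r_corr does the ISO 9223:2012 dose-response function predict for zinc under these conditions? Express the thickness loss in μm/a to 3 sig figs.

zinc: f(T) = -0.071·(T−10) [T>10 °C] = -0.8165
  SO₂ term: 0.0129·11.7^0.44·exp(0.046·63-0.8165) = 0.3052
  Cl⁻ term: 0.0175·11.5^0.57·exp(0.008·63+0.085·21.5) = 0.7248
  r_corr = 0.3052 + 0.7248 = 1.03 μm/a

r_corr = 1.03 μm/a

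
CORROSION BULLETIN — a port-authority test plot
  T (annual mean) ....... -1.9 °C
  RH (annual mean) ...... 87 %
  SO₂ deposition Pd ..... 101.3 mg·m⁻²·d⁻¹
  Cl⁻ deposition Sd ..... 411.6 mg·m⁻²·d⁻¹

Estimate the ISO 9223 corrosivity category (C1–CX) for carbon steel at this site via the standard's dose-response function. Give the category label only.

carbon steel: f(T) = +0.150·(T−10) [T≤10 °C] = -1.7850
  SO₂ term: 1.77·101.3^0.52·exp(0.02·87-1.7850) = 18.68
  Cl⁻ term: 0.102·411.6^0.62·exp(0.033·87+0.04·-1.9) = 69.73
  r_corr = 18.68 + 69.73 = 88.41 μm/a
Category bounds: 80…200 μm/a bracket r_corr ⇒ C5

C5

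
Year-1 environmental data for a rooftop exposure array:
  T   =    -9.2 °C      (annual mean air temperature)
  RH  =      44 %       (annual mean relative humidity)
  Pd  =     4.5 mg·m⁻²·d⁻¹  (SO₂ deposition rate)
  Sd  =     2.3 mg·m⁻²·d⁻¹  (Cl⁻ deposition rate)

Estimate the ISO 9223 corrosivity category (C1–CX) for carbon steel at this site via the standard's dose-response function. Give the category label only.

C1

carbon steel: temperature factor f = +0.150·(-19.2) = -2.8800
  SO₂ term: 1.77·4.5^0.52·exp(0.02·44-2.8800) = 0.5237
  Sd branch = 0.102·Sd^0.62·e^(0.033·RH+0.04·T) = 0.5054 μm/a
  r_corr = 0.5237 + 0.5054 = 1.029 μm/a
Category bounds: 0…1.3 μm/a bracket r_corr ⇒ C1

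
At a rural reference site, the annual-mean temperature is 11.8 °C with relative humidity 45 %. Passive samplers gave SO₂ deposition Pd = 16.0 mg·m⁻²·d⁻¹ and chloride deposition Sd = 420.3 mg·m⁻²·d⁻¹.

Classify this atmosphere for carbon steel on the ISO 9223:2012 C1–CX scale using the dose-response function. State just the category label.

C3

carbon steel: T>10 °C ⇒ hinge -0.054·(11.8−10) = -0.0972
  sulphur-dioxide contribution → 16.7 μm/a
  chloride contribution → 30.56 μm/a
  ⇒ r_corr(carbon steel) = 47.26 μm/a
ISO 9223 Table 2 (carbon steel): 25 < 47.3 ≤ 50 μm/a ⇒ C3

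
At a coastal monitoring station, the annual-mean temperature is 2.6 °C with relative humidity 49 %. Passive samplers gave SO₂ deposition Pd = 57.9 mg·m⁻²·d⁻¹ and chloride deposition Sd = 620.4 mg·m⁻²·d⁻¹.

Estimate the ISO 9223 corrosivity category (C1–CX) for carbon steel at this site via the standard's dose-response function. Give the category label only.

carbon steel: temperature factor f = +0.150·(-7.4) = -1.1100
  SO₂ term: 1.77·57.9^0.52·exp(0.02·49-1.1100) = 12.83
  Sd branch = 0.102·Sd^0.62·e^(0.033·RH+0.04·T) = 30.72 μm/a
  sum: 12.83 + 30.72 → r_corr = 43.55 μm/a
43.6 μm/a falls in (25, 50] for carbon steel → category C3

C3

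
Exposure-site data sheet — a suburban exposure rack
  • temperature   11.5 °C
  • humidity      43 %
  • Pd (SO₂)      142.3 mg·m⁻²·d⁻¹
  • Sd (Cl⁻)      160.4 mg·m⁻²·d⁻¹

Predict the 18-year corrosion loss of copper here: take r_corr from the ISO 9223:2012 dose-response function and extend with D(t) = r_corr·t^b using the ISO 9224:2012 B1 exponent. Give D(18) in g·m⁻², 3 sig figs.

D(18) = 33.8 g·m⁻²

copper: T>10 °C ⇒ hinge -0.080·(11.5−10) = -0.1200
  sulphur-dioxide contribution → 0.2157 μm/a
  chloride contribution → 0.3335 μm/a
  total first-year rate 0.5492 μm/a
ISO 9224: D(t) = r_corr · t^b with b = 0.667 (copper, B1)
  D(18) = 0.5492 × 18^0.667 = 0.5492 × 6.875 = 3.776 μm
  Mass loss = 3.776 μm × 8.96 g/cm³ = 33.83 g·m⁻²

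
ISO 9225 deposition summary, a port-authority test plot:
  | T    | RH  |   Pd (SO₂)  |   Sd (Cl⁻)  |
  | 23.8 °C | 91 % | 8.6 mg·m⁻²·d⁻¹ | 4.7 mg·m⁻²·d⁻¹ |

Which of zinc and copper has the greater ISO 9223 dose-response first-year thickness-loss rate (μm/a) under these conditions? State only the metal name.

copper

zinc: T>10 °C ⇒ hinge -0.071·(23.8−10) = -0.9798
  sulphur-dioxide contribution → 0.8207 μm/a
  chloride contribution → 0.662 μm/a
  total first-year rate 1.483 μm/a
copper: T>10 °C ⇒ hinge -0.080·(23.8−10) = -1.1040
  sulphur-dioxide contribution → 0.66 μm/a
  chloride contribution → 1.323 μm/a
  ⇒ r_corr(copper) = 1.983 μm/a
Ordering by μm/a: copper (1.98) > zinc (1.48)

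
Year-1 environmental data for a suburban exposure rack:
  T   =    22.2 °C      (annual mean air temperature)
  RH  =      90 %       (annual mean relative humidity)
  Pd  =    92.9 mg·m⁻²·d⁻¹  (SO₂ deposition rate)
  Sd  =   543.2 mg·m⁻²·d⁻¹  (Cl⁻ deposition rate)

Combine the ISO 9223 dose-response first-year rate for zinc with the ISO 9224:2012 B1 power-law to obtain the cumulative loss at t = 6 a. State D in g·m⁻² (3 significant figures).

zinc: f(T) = -0.071·(T−10) [T>10 °C] = -0.8662
  Pd branch = 0.0129·Pd^0.44·e^(0.046·RH+f) = 2.502 μm/a
  Sd branch = 0.0175·Sd^0.57·e^(0.008·RH+0.085·T) = 8.594 μm/a
  sum: 2.502 + 8.594 → r_corr = 11.1 μm/a
Long-term exponent b (ISO 9224 Table 2, B1) = 0.813
  D(6) = 11.1 × 6^0.813 = 11.1 × 4.292 = 47.62 μm
  Mass loss = 47.62 μm × 7.14 g/cm³ = 340 g·m⁻²

D(6) = 340 g·m⁻²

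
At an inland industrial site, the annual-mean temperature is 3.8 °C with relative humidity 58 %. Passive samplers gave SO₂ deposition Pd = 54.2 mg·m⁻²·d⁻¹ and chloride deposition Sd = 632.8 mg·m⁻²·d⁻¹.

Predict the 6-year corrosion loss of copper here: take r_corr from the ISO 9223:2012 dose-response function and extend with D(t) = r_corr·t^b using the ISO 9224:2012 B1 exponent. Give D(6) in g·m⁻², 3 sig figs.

copper: f(T) = +0.126·(T−10) [T≤10 °C] = -0.7812
  sulphur-dioxide contribution → 0.2099 μm/a
  chloride contribution → 0.5685 μm/a
  ⇒ r_corr(copper) = 0.7784 μm/a
Power-law: D(6) = r_corr · 6^0.667
  D(6) = 0.7784 × 6^0.667 = 0.7784 × 3.304 = 2.572 μm
  Mass loss = 2.572 μm × 8.96 g/cm³ = 23.04 g·m⁻²

D(6) = 23.0 g·m⁻²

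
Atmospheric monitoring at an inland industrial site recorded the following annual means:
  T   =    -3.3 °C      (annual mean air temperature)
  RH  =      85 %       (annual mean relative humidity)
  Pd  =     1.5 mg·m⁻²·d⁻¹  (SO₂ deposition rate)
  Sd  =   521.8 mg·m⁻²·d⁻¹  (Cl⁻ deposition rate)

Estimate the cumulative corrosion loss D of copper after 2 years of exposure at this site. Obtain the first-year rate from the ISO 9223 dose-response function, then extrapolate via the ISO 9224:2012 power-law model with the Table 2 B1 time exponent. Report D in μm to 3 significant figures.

copper: f(T) = +0.126·(T−10) [T≤10 °C] = -1.6758
  Pd branch = 0.0053·Pd^0.26·e^(0.059·RH+f) = 0.1661 μm/a
  Sd branch = 0.01025·Sd^0.27·e^(0.036·RH+0.049·T) = 1.007 μm/a
  r_corr = 0.1661 + 1.007 = 1.173 μm/a
Long-term exponent b (ISO 9224 Table 2, B1) = 0.667
  D(2) = 1.173 × 2^0.667 = 1.173 × 1.588 = 1.863 μm

D(2) = 1.86 μm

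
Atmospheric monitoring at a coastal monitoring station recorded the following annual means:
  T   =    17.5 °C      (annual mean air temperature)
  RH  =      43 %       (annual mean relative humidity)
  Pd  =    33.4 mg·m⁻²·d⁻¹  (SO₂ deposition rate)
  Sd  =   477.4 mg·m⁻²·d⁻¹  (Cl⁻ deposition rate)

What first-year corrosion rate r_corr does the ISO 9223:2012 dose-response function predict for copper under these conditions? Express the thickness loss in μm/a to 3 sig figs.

copper: T>10 °C ⇒ hinge -0.080·(17.5−10) = -0.6000
  SO₂ term: 0.0053·33.4^0.26·exp(0.059·43-0.6000) = 0.09155
  Cl⁻ term: 0.01025·477.4^0.27·exp(0.036·43+0.049·17.5) = 0.6008
  r_corr = 0.09155 + 0.6008 = 0.6923 μm/a

r_corr = 0.692 μm/a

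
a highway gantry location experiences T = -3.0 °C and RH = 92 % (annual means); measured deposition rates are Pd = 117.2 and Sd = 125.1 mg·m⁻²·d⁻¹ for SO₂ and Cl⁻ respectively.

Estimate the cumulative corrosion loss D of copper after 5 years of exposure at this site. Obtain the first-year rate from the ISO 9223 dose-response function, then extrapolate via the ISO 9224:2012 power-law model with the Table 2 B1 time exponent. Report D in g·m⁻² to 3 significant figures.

copper: temperature factor f = +0.126·(-13.0) = -1.6380
  SO₂ term: 0.0053·117.2^0.26·exp(0.059·92-1.6380) = 0.8094
  Cl⁻ term: 0.01025·125.1^0.27·exp(0.036·92+0.049·-3.0) = 0.8944
  sum: 0.8094 + 0.8944 → r_corr = 1.704 μm/a
Long-term exponent b (ISO 9224 Table 2, B1) = 0.667
  D(5) = 1.704 × 5^0.667 = 1.704 × 2.926 = 4.985 μm
  Mass loss = 4.985 μm × 8.96 g/cm³ = 44.66 g·m⁻²

D(5) = 44.7 g·m⁻²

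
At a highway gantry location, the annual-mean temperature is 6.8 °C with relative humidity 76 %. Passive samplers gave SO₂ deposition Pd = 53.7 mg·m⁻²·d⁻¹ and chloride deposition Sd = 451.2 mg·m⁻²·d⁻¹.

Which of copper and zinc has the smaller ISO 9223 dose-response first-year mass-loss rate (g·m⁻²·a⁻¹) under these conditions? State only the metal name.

copper: T≤10 °C ⇒ hinge +0.126·(6.8−10) = -0.4032
  SO₂ term: 0.0053·53.7^0.26·exp(0.059·76-0.4032) = 0.8838
  Sd branch = 0.01025·Sd^0.27·e^(0.036·RH+0.049·T) = 1.149 μm/a
  sum: 0.8838 + 1.149 → r_corr = 2.033 μm/a
  mass loss = 2.033 μm/a × 8.96 g/cm³ = 18.21 g·m⁻²·a⁻¹
zinc: T≤10 °C ⇒ hinge +0.038·(6.8−10) = -0.1216
  Pd branch = 0.0129·Pd^0.44·e^(0.046·RH+f) = 2.174 μm/a
  Sd branch = 0.0175·Sd^0.57·e^(0.008·RH+0.085·T) = 1.867 μm/a
  r_corr = 2.174 + 1.867 = 4.041 μm/a
  mass loss = 4.041 μm/a × 7.14 g/cm³ = 28.85 g·m⁻²·a⁻¹
Ordering by g·m⁻²·a⁻¹: zinc (28.9) > copper (18.2)

copper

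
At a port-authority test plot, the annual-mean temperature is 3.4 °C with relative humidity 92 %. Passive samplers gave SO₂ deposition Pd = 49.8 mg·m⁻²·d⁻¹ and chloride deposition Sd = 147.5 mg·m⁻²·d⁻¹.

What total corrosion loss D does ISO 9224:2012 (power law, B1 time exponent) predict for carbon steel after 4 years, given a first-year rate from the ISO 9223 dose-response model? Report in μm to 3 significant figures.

D(4) = 176 μm

carbon steel: f(T) = +0.150·(T−10) [T≤10 °C] = -0.9900
  sulphur-dioxide contribution → 31.6 μm/a
  chloride contribution → 53.81 μm/a
  total first-year rate 85.41 μm/a
ISO 9224: D(t) = r_corr · t^b with b = 0.523 (carbon steel, B1)
  D(4) = 85.41 × 4^0.523 = 85.41 × 2.065 = 176.3 μm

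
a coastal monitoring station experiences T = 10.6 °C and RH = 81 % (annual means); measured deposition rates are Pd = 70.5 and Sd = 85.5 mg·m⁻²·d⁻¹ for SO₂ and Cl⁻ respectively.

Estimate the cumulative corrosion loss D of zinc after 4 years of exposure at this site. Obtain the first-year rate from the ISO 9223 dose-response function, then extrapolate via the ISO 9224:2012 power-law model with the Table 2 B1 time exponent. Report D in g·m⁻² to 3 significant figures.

zinc: f(T) = -0.071·(T−10) [T>10 °C] = -0.0426
  Pd branch = 0.0129·Pd^0.44·e^(0.046·RH+f) = 3.338 μm/a
  Sd branch = 0.0175·Sd^0.57·e^(0.008·RH+0.085·T) = 1.04 μm/a
  r_corr = 3.338 + 1.04 = 4.378 μm/a
Power-law: D(4) = r_corr · 4^0.813
  D(4) = 4.378 × 4^0.813 = 4.378 × 3.087 = 13.51 μm
  Mass loss = 13.51 μm × 7.14 g/cm³ = 96.48 g·m⁻²

D(4) = 96.5 g·m⁻²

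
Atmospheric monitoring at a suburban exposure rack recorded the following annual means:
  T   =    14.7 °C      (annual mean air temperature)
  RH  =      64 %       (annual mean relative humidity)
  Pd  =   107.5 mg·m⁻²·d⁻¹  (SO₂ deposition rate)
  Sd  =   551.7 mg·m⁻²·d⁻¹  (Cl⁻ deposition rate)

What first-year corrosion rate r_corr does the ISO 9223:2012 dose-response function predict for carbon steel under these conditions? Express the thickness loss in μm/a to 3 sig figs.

carbon steel: temperature factor f = -0.054·(4.7) = -0.2538
  Pd branch = 1.77·Pd^0.52·e^(0.02·RH+f) = 56.23 μm/a
  Sd branch = 0.102·Sd^0.62·e^(0.033·RH+0.04·T) = 76.04 μm/a
  sum: 56.23 + 76.04 → r_corr = 132.3 μm/a

r_corr = 132 μm/a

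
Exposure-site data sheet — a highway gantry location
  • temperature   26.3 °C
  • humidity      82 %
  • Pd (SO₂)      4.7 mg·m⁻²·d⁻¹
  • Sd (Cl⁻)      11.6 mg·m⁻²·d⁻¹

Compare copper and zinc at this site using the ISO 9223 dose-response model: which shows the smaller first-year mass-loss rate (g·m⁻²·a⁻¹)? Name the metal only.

zinc

copper: temperature factor f = -0.080·(16.3) = -1.3040
  SO₂ term: 0.0053·4.7^0.26·exp(0.059·82-1.3040) = 0.2715
  Cl⁻ term: 0.01025·11.6^0.27·exp(0.036·82+0.049·26.3) = 1.38
  r_corr = 0.2715 + 1.38 = 1.651 μm/a
  mass loss = 1.651 μm/a × 8.96 g/cm³ = 14.8 g·m⁻²·a⁻¹
zinc: temperature factor f = -0.071·(16.3) = -1.1573
  SO₂ term: 0.0129·4.7^0.44·exp(0.046·82-1.1573) = 0.3482
  Sd branch = 0.0175·Sd^0.57·e^(0.008·RH+0.085·T) = 1.275 μm/a
  r_corr = 0.3482 + 1.275 = 1.623 μm/a
  mass loss = 1.623 μm/a × 7.14 g/cm³ = 11.59 g·m⁻²·a⁻¹
Ordering by g·m⁻²·a⁻¹: copper (14.8) > zinc (11.6)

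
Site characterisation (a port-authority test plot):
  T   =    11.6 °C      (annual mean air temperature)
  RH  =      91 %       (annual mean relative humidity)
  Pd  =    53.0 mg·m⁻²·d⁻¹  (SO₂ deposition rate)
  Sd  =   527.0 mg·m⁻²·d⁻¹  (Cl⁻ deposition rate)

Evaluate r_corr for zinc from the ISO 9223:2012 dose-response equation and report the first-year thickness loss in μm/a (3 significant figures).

r_corr = 7.80 μm/a

zinc: T>10 °C ⇒ hinge -0.071·(11.6−10) = -0.1136
  Pd branch = 0.0129·Pd^0.44·e^(0.046·RH+f) = 4.344 μm/a
  Sd branch = 0.0175·Sd^0.57·e^(0.008·RH+0.085·T) = 3.458 μm/a
  r_corr = 4.344 + 3.458 = 7.802 μm/a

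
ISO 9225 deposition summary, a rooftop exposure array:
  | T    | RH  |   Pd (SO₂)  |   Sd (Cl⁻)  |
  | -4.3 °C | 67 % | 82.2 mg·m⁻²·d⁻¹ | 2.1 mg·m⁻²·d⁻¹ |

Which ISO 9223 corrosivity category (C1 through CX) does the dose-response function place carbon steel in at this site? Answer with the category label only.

carbon steel: T≤10 °C ⇒ hinge +0.150·(-4.3−10) = -2.1450
  sulphur-dioxide contribution → 7.836 μm/a
  chloride contribution → 1.241 μm/a
  total first-year rate 9.077 μm/a
9.08 μm/a falls in (1.3, 25] for carbon steel → category C2

C2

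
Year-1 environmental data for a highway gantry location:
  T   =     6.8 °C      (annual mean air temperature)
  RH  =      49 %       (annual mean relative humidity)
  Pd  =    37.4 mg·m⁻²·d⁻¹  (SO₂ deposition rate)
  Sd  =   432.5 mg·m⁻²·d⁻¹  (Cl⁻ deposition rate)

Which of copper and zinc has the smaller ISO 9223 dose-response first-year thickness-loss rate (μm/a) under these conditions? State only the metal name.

copper

copper: temperature factor f = +0.126·(-3.2) = -0.4032
  SO₂ term: 0.0053·37.4^0.26·exp(0.059·49-0.4032) = 0.1636
  Cl⁻ term: 0.01025·432.5^0.27·exp(0.036·49+0.049·6.8) = 0.4298
  sum: 0.1636 + 0.4298 → r_corr = 0.5933 μm/a
zinc: temperature factor f = +0.038·(-3.2) = -0.1216
  Pd branch = 0.0129·Pd^0.44·e^(0.046·RH+f) = 0.5355 μm/a
  Sd branch = 0.0175·Sd^0.57·e^(0.008·RH+0.085·T) = 1.468 μm/a
  sum: 0.5355 + 1.468 → r_corr = 2.004 μm/a
Ordering by μm/a: zinc (2) > copper (0.593)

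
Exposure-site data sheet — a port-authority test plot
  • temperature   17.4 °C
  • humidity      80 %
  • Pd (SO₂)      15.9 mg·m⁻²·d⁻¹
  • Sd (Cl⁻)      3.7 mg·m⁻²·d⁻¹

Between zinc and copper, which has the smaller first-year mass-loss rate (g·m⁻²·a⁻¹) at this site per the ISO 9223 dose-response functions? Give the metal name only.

zinc: temperature factor f = -0.071·(7.4) = -0.5254
  SO₂ term: 0.0129·15.9^0.44·exp(0.046·80-0.5254) = 1.021
  Sd branch = 0.0175·Sd^0.57·e^(0.008·RH+0.085·T) = 0.307 μm/a
  sum: 1.021 + 0.307 → r_corr = 1.329 μm/a
  mass loss = 1.329 μm/a × 7.14 g/cm³ = 9.486 g·m⁻²·a⁻¹
copper: f(T) = -0.080·(T−10) [T>10 °C] = -0.5920
  SO₂ term: 0.0053·15.9^0.26·exp(0.059·80-0.5920) = 0.6752
  Sd branch = 0.01025·Sd^0.27·e^(0.036·RH+0.049·T) = 0.6098 μm/a
  sum: 0.6752 + 0.6098 → r_corr = 1.285 μm/a
  mass loss = 1.285 μm/a × 8.96 g/cm³ = 11.51 g·m⁻²·a⁻¹
Ordering by g·m⁻²·a⁻¹: copper (11.5) > zinc (9.49)

zinc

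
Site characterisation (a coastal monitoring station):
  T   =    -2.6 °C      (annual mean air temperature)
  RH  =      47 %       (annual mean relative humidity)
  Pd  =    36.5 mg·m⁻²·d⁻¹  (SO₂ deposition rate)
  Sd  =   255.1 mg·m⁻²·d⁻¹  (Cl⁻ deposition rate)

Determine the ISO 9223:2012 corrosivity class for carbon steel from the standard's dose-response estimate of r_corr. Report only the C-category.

carbon steel: f(T) = +0.150·(T−10) [T≤10 °C] = -1.8900
  sulphur-dioxide contribution → 4.444 μm/a
  chloride contribution → 13.46 μm/a
  total first-year rate 17.91 μm/a
ISO 9223 Table 2 (carbon steel): 1.3 < 17.9 ≤ 25 μm/a ⇒ C2

C2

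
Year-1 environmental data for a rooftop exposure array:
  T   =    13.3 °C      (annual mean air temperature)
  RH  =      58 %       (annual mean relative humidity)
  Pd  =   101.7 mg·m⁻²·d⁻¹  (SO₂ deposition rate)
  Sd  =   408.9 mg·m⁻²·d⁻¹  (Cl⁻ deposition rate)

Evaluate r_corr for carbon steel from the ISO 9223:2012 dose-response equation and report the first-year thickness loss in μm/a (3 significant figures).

r_corr = 101 μm/a

carbon steel: T>10 °C ⇒ hinge -0.054·(13.3−10) = -0.1782
  sulphur-dioxide contribution → 52.26 μm/a
  chloride contribution → 48.99 μm/a
  ⇒ r_corr(carbon steel) = 101.2 μm/a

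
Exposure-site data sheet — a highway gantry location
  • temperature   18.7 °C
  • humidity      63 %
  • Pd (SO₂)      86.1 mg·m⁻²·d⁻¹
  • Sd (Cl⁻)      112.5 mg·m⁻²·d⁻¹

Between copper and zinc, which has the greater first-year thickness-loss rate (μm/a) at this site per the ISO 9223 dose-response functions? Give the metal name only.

copper: temperature factor f = -0.080·(8.7) = -0.6960
  Pd branch = 0.0053·Pd^0.26·e^(0.059·RH+f) = 0.3462 μm/a
  Sd branch = 0.01025·Sd^0.27·e^(0.036·RH+0.049·T) = 0.8861 μm/a
  r_corr = 0.3462 + 0.8861 = 1.232 μm/a
zinc: temperature factor f = -0.071·(8.7) = -0.6177
  SO₂ term: 0.0129·86.1^0.44·exp(0.046·63-0.6177) = 0.896
  Cl⁻ term: 0.0175·112.5^0.57·exp(0.008·63+0.085·18.7) = 2.096
  sum: 0.896 + 2.096 → r_corr = 2.992 μm/a
Ordering by μm/a: zinc (2.99) > copper (1.23)

zinc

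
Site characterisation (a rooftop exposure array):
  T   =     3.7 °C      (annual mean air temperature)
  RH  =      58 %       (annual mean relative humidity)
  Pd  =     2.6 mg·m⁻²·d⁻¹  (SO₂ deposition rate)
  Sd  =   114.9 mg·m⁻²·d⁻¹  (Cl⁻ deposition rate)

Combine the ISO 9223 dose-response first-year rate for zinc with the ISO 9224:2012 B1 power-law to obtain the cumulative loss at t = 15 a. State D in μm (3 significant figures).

zinc: temperature factor f = +0.038·(-6.3) = -0.2394
  Pd branch = 0.0129·Pd^0.44·e^(0.046·RH+f) = 0.2228 μm/a
  Sd branch = 0.0175·Sd^0.57·e^(0.008·RH+0.085·T) = 0.5695 μm/a
  sum: 0.2228 + 0.5695 → r_corr = 0.7923 μm/a
ISO 9224: D(t) = r_corr · t^b with b = 0.813 (zinc, B1)
  D(15) = 0.7923 × 15^0.813 = 0.7923 × 9.04 = 7.163 μm

D(15) = 7.16 μm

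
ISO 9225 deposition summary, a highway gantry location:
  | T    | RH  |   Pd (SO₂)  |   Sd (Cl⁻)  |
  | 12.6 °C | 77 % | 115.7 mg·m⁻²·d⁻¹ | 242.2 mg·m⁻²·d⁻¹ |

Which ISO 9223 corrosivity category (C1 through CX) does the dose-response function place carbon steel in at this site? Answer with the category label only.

C5

carbon steel: temperature factor f = -0.054·(2.6) = -0.1404
  Pd branch = 1.77·Pd^0.52·e^(0.02·RH+f) = 84.87 μm/a
  Cl⁻ term: 0.102·242.2^0.62·exp(0.033·77+0.04·12.6) = 64.45
  r_corr = 84.87 + 64.45 = 149.3 μm/a
ISO 9223 Table 2 (carbon steel): 80 < 149 ≤ 200 μm/a ⇒ C5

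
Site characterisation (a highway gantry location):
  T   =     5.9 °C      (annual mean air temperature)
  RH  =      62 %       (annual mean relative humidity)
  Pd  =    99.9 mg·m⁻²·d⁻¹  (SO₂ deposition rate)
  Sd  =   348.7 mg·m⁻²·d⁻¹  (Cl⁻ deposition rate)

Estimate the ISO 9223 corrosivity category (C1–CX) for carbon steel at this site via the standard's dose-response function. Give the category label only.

C4

carbon steel: T≤10 °C ⇒ hinge +0.150·(5.9−10) = -0.6150
  Pd branch = 1.77·Pd^0.52·e^(0.02·RH+f) = 36.24 μm/a
  Cl⁻ term: 0.102·348.7^0.62·exp(0.033·62+0.04·5.9) = 37.67
  sum: 36.24 + 37.67 → r_corr = 73.91 μm/a
Category bounds: 50…80 μm/a bracket r_corr ⇒ C4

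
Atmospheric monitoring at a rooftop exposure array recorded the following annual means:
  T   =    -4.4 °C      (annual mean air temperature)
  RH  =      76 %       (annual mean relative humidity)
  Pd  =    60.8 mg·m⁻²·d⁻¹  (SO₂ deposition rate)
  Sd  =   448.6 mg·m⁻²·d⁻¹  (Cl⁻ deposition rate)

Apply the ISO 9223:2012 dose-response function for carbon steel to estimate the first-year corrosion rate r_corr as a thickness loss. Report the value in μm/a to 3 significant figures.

r_corr = 54.2 μm/a

carbon steel: temperature factor f = +0.150·(-14.4) = -2.1600
  Pd branch = 1.77·Pd^0.52·e^(0.02·RH+f) = 7.901 μm/a
  Sd branch = 0.102·Sd^0.62·e^(0.033·RH+0.04·T) = 46.29 μm/a
  sum: 7.901 + 46.29 → r_corr = 54.19 μm/a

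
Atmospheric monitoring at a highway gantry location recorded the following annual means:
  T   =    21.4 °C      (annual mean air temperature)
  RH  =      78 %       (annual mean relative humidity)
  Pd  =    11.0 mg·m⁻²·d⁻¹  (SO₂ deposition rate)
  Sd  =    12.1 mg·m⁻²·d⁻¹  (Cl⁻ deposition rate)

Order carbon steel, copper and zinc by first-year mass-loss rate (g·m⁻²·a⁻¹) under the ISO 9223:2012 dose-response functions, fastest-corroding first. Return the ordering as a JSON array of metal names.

["carbon steel", "copper", "zinc"]

carbon steel: temperature factor f = -0.054·(11.4) = -0.6156
  sulphur-dioxide contribution → 15.84 μm/a
  chloride contribution → 14.78 μm/a
  total first-year rate 30.61 μm/a
  mass loss = 30.61 μm/a × 7.85 g/cm³ = 240.3 g·m⁻²·a⁻¹
copper: temperature factor f = -0.080·(11.4) = -0.9120
  sulphur-dioxide contribution → 0.3959 μm/a
  chloride contribution → 0.9506 μm/a
  ⇒ r_corr(copper) = 1.346 μm/a
  mass loss = 1.346 μm/a × 8.96 g/cm³ = 12.06 g·m⁻²·a⁻¹
zinc: f(T) = -0.071·(T−10) [T>10 °C] = -0.8094
  sulphur-dioxide contribution → 0.5964 μm/a
  chloride contribution → 0.8341 μm/a
  total first-year rate 1.43 μm/a
  mass loss = 1.43 μm/a × 7.14 g/cm³ = 10.21 g·m⁻²·a⁻¹
Ordering by g·m⁻²·a⁻¹: carbon steel (240) > copper (12.1) > zinc (10.2)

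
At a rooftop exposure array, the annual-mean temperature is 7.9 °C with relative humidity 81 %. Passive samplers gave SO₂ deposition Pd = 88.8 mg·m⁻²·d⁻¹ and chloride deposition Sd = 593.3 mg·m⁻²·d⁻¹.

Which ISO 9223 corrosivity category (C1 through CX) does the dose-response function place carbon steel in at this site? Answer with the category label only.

C5

carbon steel: T≤10 °C ⇒ hinge +0.150·(7.9−10) = -0.3150
  sulphur-dioxide contribution → 67.28 μm/a
  chloride contribution → 106.2 μm/a
  total first-year rate 173.5 μm/a
ISO 9223 Table 2 (carbon steel): 80 < 173 ≤ 200 μm/a ⇒ C5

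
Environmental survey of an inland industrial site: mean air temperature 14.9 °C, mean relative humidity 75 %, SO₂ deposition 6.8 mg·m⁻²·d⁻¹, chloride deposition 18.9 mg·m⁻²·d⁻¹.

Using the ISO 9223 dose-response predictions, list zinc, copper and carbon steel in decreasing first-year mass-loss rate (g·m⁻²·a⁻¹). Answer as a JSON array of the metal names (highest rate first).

["carbon steel", "copper", "zinc"]

zinc: T>10 °C ⇒ hinge -0.071·(14.9−10) = -0.3479
  Pd branch = 0.0129·Pd^0.44·e^(0.046·RH+f) = 0.667 μm/a
  Cl⁻ term: 0.0175·18.9^0.57·exp(0.008·75+0.085·14.9) = 0.6043
  sum: 0.667 + 0.6043 → r_corr = 1.271 μm/a
  mass loss = 1.271 μm/a × 7.14 g/cm³ = 9.077 g·m⁻²·a⁻¹
copper: f(T) = -0.080·(T−10) [T>10 °C] = -0.3920
  SO₂ term: 0.0053·6.8^0.26·exp(0.059·75-0.3920) = 0.4923
  Cl⁻ term: 0.01025·18.9^0.27·exp(0.036·75+0.049·14.9) = 0.6999
  r_corr = 0.4923 + 0.6999 = 1.192 μm/a
  mass loss = 1.192 μm/a × 8.96 g/cm³ = 10.68 g·m⁻²·a⁻¹
carbon steel: temperature factor f = -0.054·(4.9) = -0.2646
  SO₂ term: 1.77·6.8^0.52·exp(0.02·75-0.2646) = 16.5
  Cl⁻ term: 0.102·18.9^0.62·exp(0.033·75+0.04·14.9) = 13.61
  sum: 16.5 + 13.61 → r_corr = 30.1 μm/a
  mass loss = 30.1 μm/a × 7.85 g/cm³ = 236.3 g·m⁻²·a⁻¹
Ordering by g·m⁻²·a⁻¹: carbon steel (236) > copper (10.7) > zinc (9.08)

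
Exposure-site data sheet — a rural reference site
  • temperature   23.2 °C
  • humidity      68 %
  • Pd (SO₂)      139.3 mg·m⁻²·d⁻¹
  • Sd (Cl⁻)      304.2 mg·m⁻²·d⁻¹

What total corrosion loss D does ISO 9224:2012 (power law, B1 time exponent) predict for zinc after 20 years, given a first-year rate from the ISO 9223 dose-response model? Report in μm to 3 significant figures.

zinc: f(T) = -0.071·(T−10) [T>10 °C] = -0.9372
  sulphur-dioxide contribution → 1.012 μm/a
  chloride contribution → 5.638 μm/a
  total first-year rate 6.65 μm/a
Power-law: D(20) = r_corr · 20^0.813
  D(20) = 6.65 × 20^0.813 = 6.65 × 11.42 = 75.96 μm

D(20) = 76.0 μm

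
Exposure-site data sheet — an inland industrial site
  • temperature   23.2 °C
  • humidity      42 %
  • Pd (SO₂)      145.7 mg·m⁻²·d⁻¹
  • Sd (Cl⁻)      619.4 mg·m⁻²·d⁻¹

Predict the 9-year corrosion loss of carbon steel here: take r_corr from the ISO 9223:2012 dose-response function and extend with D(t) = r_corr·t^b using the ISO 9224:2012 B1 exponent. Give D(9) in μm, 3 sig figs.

D(9) = 260 μm

carbon steel: f(T) = -0.054·(T−10) [T>10 °C] = -0.7128
  sulphur-dioxide contribution → 26.8 μm/a
  chloride contribution → 55.54 μm/a
  ⇒ r_corr(carbon steel) = 82.34 μm/a
Long-term exponent b (ISO 9224 Table 2, B1) = 0.523
  D(9) = 82.34 × 9^0.523 = 82.34 × 3.156 = 259.8 μm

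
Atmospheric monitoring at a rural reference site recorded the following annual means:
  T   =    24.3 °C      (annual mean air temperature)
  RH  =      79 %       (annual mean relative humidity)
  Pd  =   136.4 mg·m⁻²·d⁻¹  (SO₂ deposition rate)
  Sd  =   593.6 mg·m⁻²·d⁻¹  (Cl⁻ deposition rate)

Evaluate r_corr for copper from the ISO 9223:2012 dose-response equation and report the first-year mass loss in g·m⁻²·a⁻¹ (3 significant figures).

r_corr = 34.9 g·m⁻²·a⁻¹

copper: f(T) = -0.080·(T−10) [T>10 °C] = -1.1440
  sulphur-dioxide contribution → 0.6408 μm/a
  chloride contribution → 3.249 μm/a
  ⇒ r_corr(copper) = 3.89 μm/a
Convert to mass loss: 3.89 μm/a × 8.96 g/cm³ = 34.86 g·m⁻²·a⁻¹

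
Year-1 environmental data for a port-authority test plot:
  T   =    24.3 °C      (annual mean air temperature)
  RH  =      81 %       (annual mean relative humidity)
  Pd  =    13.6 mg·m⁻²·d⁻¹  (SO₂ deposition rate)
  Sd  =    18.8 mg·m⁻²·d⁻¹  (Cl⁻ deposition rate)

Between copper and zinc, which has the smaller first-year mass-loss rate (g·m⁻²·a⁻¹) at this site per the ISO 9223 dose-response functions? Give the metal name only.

copper: f(T) = -0.080·(T−10) [T>10 °C] = -1.1440
  sulphur-dioxide contribution → 0.396 μm/a
  chloride contribution → 1.375 μm/a
  ⇒ r_corr(copper) = 1.771 μm/a
  mass loss = 1.771 μm/a × 8.96 g/cm³ = 15.87 g·m⁻²·a⁻¹
zinc: f(T) = -0.071·(T−10) [T>10 °C] = -1.0153
  sulphur-dioxide contribution → 0.6118 μm/a
  chloride contribution → 1.405 μm/a
  ⇒ r_corr(zinc) = 2.017 μm/a
  mass loss = 2.017 μm/a × 7.14 g/cm³ = 14.4 g·m⁻²·a⁻¹
Ordering by g·m⁻²·a⁻¹: copper (15.9) > zinc (14.4)

zinc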